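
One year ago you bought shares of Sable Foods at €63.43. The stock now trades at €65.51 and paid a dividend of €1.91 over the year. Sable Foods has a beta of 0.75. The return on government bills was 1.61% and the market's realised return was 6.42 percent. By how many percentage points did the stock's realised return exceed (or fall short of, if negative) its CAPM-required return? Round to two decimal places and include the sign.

Realised HPR = (P1 + D1 − P0) / P0 = (65.51 + 1.91 − 63.43) / 63.43 = 3.99 / 63.43 = 6.2904%
MRP = 6.42% − 1.61% = 4.81%
CAPM required = R_f + β·MRP = 1.61% + 0.75 × 4.81% = 5.2175%
α = realised − required = 6.2904% − 5.2175% = +1.07%

+1.07%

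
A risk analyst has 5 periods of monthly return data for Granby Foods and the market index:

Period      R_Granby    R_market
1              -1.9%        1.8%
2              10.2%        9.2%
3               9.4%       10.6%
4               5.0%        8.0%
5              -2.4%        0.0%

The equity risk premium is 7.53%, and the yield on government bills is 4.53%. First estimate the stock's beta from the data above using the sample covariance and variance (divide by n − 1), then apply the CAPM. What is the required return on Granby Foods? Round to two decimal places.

Mean R_i = (-1.9 + 10.2 + 9.4 + 5.0 − 2.4) / 5 = 4.0600%
Mean R_m = (1.8 + 9.2 + 10.6 + 8.0 + 0.0) / 5 = 5.9200%
Σ(R_i − R̄_i)(R_m − R̄_m) = 109.8840  ⇒  Cov = 109.8840 / 4 = 27.4710
Σ(R_m − R̄_m)² = 89.0080  ⇒  Var(R_m) = 89.0080 / 4 = 22.2520
β = Cov / Var(R_m) = 27.4710 / 22.2520 = 1.2345
E(R) = R_f + β × MRP = 4.53% + 1.2345 × 7.53% = 13.83%

13.83%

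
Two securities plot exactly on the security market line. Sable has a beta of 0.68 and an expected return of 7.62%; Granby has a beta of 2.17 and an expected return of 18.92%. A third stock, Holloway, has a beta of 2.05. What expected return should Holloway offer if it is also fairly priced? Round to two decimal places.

18.01%

MRP (SML slope) = (18.92% − 7.62%) / (2.17 − 0.68) = 11.30% / 1.49 = 7.5839%
R_f (intercept) = 7.62% − 0.68 × 7.5839% = 2.4629%
E(R_Holloway) = R_f + β × MRP = 2.4629% + 2.05 × 7.5839% = 18.01%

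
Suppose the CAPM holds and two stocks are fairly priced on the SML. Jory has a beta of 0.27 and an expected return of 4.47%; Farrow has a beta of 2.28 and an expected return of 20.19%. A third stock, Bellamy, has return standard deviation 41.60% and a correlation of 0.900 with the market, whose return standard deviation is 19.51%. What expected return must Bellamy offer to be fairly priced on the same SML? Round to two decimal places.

17.37%

MRP = (20.19% − 4.47%) / (2.28 − 0.27) = 7.8209%
R_f = 4.47% − 0.27 × 7.8209% = 2.3584%
β_Bellamy = ρ·σ_i/σ_m = 0.900 × 41.60 / 19.51 = 1.9190
E(R_Bellamy) = R_f + β × MRP = 2.3584% + 1.9190 × 7.8209% = 17.37%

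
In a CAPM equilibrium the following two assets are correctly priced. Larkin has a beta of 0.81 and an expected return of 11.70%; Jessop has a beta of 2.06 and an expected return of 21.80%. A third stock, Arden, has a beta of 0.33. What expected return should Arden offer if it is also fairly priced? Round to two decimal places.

MRP (SML slope) = (21.80% − 11.70%) / (2.06 − 0.81) = 10.10% / 1.25 = 8.0800%
R_f (intercept) = 11.70% − 0.81 × 8.0800% = 5.1552%
E(R_Arden) = R_f + β × MRP = 5.1552% + 0.33 × 8.0800% = 7.82%

7.82%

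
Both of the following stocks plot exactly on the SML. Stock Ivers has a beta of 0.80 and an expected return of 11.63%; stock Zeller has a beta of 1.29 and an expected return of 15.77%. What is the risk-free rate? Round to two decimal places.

4.87%

Both satisfy E(R) = R_f + β·MRP, so the slope of the SML is
MRP = (15.77% − 11.63%) / (1.29 − 0.80) = 4.14% / 0.49 = 8.4490%
R_f = E(R_Ivers) − β_Ivers·MRP = 11.63% − 0.80 × 8.4490% = 4.8708%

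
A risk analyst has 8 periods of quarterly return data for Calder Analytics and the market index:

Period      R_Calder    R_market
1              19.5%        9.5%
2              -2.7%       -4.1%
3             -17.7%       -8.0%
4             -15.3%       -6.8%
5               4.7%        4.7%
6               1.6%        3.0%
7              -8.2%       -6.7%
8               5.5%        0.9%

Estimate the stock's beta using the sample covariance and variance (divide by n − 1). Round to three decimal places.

Mean R_i = (19.5 − 2.7 − 17.7 − 15.3 + 4.7 + 1.6 − 8.2 + 5.5) / 8 = -1.5750%
Mean R_m = (9.5 − 4.1 − 8.0 − 6.8 + 4.7 + 3.0 − 6.7 + 0.9) / 8 = -0.9375%
Σ(R_i − R̄_i)(R_m − R̄_m) = 516.9275  ⇒  Cov = 516.9275 / 7 = 73.8468
Σ(R_m − R̄_m)² = 287.0588  ⇒  Var(R_m) = 287.0588 / 7 = 41.0084
β = Cov / Var(R_m) = 73.8468 / 41.0084 = 1.8008

1.801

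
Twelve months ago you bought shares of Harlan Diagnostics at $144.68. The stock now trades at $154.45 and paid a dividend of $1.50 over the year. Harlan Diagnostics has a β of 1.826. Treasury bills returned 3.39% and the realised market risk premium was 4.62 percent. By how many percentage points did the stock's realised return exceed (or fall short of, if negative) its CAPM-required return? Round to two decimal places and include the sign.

Realised HPR = (P1 + D1 − P0) / P0 = (154.45 + 1.50 − 144.68) / 144.68 = 11.27 / 144.68 = 7.7896%
CAPM required = R_f + β·MRP = 3.39% + 1.826 × 4.62% = 11.82612%
α = realised − required = 7.7896% − 11.82612% = -4.04%

-4.04%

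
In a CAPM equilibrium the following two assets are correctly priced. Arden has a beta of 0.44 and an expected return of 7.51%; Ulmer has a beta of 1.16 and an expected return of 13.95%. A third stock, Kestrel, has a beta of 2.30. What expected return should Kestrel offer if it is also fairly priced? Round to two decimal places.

24.15%

MRP (SML slope) = (13.95% − 7.51%) / (1.16 − 0.44) = 6.44% / 0.72 = 8.9444%
R_f (intercept) = 7.51% − 0.44 × 8.9444% = 3.5745%
E(R_Kestrel) = R_f + β × MRP = 3.5745% + 2.30 × 8.9444% = 24.15%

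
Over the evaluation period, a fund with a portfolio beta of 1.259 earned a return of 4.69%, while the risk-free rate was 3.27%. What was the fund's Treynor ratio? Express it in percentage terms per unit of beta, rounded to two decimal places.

Treynor = (R_P − R_f) / β_P = (4.69% − 3.27%) / 1.2590 = 1.42% / 1.2590 = 1.13%

1.13%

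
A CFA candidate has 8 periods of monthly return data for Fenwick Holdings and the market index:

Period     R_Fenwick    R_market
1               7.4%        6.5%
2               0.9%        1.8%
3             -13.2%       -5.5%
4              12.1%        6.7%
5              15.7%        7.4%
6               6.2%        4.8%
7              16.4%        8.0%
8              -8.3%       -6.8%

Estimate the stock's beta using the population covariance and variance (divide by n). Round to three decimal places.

Mean R_i = (7.4 + 0.9 − 13.2 + 12.1 + 15.7 + 6.2 + 16.4 − 8.3) / 8 = 4.6500%
Mean R_m = (6.5 + 1.8 − 5.5 + 6.7 + 7.4 + 4.8 + 8.0 − 6.8) / 8 = 2.8625%
Σ(R_i − R̄_i)(R_m − R̄_m) = 430.4850  ⇒  Cov = 430.4850 / 8 = 53.8106
Σ(R_m − R̄_m)² = 243.1188  ⇒  Var(R_m) = 243.1188 / 8 = 30.3899
β = Cov / Var(R_m) = 53.8106 / 30.3899 = 1.7707

1.771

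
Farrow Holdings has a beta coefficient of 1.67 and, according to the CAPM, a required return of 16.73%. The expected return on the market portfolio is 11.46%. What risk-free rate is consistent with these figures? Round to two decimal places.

3.59%

E(R) = R_f + β(E(R_m) − R_f) = R_f(1 − β) + β·E(R_m)
16.73% = R_f × (1 − 1.67) + 1.67 × 11.46%
16.73% = R_f × -0.67 + 19.1382%
R_f = (16.73% − 19.1382%) / -0.67 = 3.59%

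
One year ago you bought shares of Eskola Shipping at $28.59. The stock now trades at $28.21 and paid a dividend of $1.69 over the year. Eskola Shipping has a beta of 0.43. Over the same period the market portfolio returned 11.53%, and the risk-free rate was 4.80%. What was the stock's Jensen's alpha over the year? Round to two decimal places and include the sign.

-3.11%

Realised HPR = (P1 + D1 − P0) / P0 = (28.21 + 1.69 − 28.59) / 28.59 = 1.31 / 28.59 = 4.5820%
MRP = 11.53% − 4.80% = 6.73%
CAPM required = R_f + β·MRP = 4.80% + 0.43 × 6.73% = 7.6939%
α = realised − required = 4.5820% − 7.6939% = -3.11%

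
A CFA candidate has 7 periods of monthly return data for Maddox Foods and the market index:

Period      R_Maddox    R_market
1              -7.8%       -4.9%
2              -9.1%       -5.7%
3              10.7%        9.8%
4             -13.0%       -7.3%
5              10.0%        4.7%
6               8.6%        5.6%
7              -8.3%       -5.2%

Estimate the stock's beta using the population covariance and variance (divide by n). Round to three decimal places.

1.489

Mean R_i = (-7.8 − 9.1 + 10.7 − 13.0 + 10.0 + 8.6 − 8.3) / 7 = -1.2714%
Mean R_m = (-4.9 − 5.7 + 9.8 − 7.3 + 4.7 + 5.6 − 5.2) / 7 = -0.4286%
Σ(R_i − R̄_i)(R_m − R̄_m) = 424.3557  ⇒  Cov = 424.3557 / 7 = 60.6222
Σ(R_m − R̄_m)² = 285.0343  ⇒  Var(R_m) = 285.0343 / 7 = 40.7192
β = Cov / Var(R_m) = 60.6222 / 40.7192 = 1.4888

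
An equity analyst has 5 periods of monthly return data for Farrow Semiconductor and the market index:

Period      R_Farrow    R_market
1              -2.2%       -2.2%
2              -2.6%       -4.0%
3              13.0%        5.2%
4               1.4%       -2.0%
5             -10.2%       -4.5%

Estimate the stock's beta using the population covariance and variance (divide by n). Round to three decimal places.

2.054

Mean R_i = (-2.2 − 2.6 + 13.0 + 1.4 − 10.2) / 5 = -0.1200%
Mean R_m = (-2.2 − 4.0 + 5.2 − 2.0 − 4.5) / 5 = -1.5000%
Σ(R_i − R̄_i)(R_m − R̄_m) = 125.0400  ⇒  Cov = 125.0400 / 5 = 25.0080
Σ(R_m − R̄_m)² = 60.8800  ⇒  Var(R_m) = 60.8800 / 5 = 12.1760
β = Cov / Var(R_m) = 25.0080 / 12.1760 = 2.0539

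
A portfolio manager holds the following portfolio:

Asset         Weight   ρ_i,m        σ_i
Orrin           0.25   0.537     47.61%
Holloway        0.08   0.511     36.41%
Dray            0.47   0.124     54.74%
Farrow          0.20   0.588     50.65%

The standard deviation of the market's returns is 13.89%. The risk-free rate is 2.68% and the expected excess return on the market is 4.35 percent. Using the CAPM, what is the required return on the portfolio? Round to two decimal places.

8.01%

β_Orrin = 0.537 × 47.61% / 13.89% = 1.8406
β_Holloway = 0.511 × 36.41% / 13.89% = 1.3395
β_Dray = 0.124 × 54.74% / 13.89% = 0.4887
β_Farrow = 0.588 × 50.65% / 13.89% = 2.1441
β_P = Σ w_i β_i = 0.25×1.8406 + 0.08×1.3395 + 0.47×0.4887 + 0.20×2.1441 = 1.2258
E(R_P) = R_f + β_P × MRP = 2.68% + 1.2258 × 4.35% = 8.01%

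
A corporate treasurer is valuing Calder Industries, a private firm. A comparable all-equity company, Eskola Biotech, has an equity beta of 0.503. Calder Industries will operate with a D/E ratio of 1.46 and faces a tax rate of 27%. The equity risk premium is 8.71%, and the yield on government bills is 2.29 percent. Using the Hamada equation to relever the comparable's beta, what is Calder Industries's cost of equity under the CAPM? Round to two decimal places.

β_L = β_U × [1 + (1 − t)(D/E)] = 0.503 × [1 + (1 − 0.27) × 1.46]
    = 0.503 × [1 + 0.73 × 1.46] = 0.503 × 2.0658 = 1.0391
E(R) = R_f + β_L × MRP = 2.29% + 1.0391 × 8.71% = 11.34%

11.34%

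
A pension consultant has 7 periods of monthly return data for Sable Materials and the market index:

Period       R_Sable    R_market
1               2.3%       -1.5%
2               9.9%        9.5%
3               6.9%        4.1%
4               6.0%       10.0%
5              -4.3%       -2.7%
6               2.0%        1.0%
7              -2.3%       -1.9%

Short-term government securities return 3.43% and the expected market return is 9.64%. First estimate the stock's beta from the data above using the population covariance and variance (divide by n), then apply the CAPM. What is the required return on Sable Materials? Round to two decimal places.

Mean R_i = (2.3 + 9.9 + 6.9 + 6.0 − 4.3 + 2.0 − 2.3) / 7 = 2.9286%
Mean R_m = (-1.5 + 9.5 + 4.1 + 10.0 − 2.7 + 1.0 − 1.9) / 7 = 2.6429%
Σ(R_i − R̄_i)(R_m − R̄_m) = 142.6914  ⇒  Cov = 142.6914 / 7 = 20.3845
Σ(R_m − R̄_m)² = 172.3171  ⇒  Var(R_m) = 172.3171 / 7 = 24.6167
β = Cov / Var(R_m) = 20.3845 / 24.6167 = 0.8281
MRP = 9.64% − 3.43% = 6.21%
E(R) = R_f + β × MRP = 3.43% + 0.8281 × 6.21% = 8.57%

8.57%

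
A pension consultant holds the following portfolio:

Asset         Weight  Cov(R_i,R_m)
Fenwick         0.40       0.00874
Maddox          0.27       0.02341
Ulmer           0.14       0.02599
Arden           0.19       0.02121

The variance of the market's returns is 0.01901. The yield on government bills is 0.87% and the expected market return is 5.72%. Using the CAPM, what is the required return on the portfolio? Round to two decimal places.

β_Fenwick = 0.00874 / 0.01901 = 0.4598
β_Maddox = 0.02341 / 0.01901 = 1.2315
β_Ulmer = 0.02599 / 0.01901 = 1.3672
β_Arden = 0.02121 / 0.01901 = 1.1157
β_P = Σ w_i β_i = 0.40×0.4598 + 0.27×1.2315 + 0.14×1.3672 + 0.19×1.1157 = 0.9198
MRP = 5.72% − 0.87% = 4.85%
E(R_P) = R_f + β_P × MRP = 0.87% + 0.9198 × 4.85% = 5.33%

5.33%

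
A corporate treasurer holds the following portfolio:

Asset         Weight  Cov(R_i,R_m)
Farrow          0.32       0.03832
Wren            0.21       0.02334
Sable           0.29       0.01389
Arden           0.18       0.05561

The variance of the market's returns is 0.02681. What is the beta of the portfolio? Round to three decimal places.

1.164

β_Farrow = 0.03832 / 0.02681 = 1.4293
β_Wren = 0.02334 / 0.02681 = 0.8706
β_Sable = 0.01389 / 0.02681 = 0.5181
β_Arden = 0.05561 / 0.02681 = 2.0742
β_P = Σ w_i β_i = 0.32×1.4293 + 0.21×0.8706 + 0.29×0.5181 + 0.18×2.0742 = 1.1638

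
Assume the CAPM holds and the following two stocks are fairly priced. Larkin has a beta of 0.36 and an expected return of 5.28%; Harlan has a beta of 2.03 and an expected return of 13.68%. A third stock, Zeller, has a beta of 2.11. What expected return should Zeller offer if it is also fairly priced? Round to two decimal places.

MRP (SML slope) = (13.68% − 5.28%) / (2.03 − 0.36) = 8.40% / 1.67 = 5.0299%
R_f (intercept) = 5.28% − 0.36 × 5.0299% = 3.4692%
E(R_Zeller) = R_f + β × MRP = 3.4692% + 2.11 × 5.0299% = 14.08%

14.08%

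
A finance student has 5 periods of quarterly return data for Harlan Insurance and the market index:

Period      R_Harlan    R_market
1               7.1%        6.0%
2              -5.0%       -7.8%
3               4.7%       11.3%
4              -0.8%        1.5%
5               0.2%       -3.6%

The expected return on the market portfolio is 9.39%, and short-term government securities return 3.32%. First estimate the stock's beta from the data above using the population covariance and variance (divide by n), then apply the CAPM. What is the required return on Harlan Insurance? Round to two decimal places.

6.60%

Mean R_i = (7.1 − 5.0 + 4.7 − 0.8 + 0.2) / 5 = 1.2400%
Mean R_m = (6.0 − 7.8 + 11.3 + 1.5 − 3.6) / 5 = 1.4800%
Σ(R_i − R̄_i)(R_m − R̄_m) = 123.6140  ⇒  Cov = 123.6140 / 5 = 24.7228
Σ(R_m − R̄_m)² = 228.7880  ⇒  Var(R_m) = 228.7880 / 5 = 45.7576
β = Cov / Var(R_m) = 24.7228 / 45.7576 = 0.5403
MRP = 9.39% − 3.32% = 6.07%
E(R) = R_f + β × MRP = 3.32% + 0.5403 × 6.07% = 6.60%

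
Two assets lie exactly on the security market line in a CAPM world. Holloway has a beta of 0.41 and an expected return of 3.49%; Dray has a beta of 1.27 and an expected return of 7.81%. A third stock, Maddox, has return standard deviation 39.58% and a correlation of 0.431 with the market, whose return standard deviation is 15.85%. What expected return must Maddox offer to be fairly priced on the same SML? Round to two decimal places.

6.84%

MRP = (7.81% − 3.49%) / (1.27 − 0.41) = 5.0233%
R_f = 3.49% − 0.41 × 5.0233% = 1.4304%
β_Maddox = ρ·σ_i/σ_m = 0.431 × 39.58 / 15.85 = 1.0763
E(R_Maddox) = R_f + β × MRP = 1.4304% + 1.0763 × 5.0233% = 6.84%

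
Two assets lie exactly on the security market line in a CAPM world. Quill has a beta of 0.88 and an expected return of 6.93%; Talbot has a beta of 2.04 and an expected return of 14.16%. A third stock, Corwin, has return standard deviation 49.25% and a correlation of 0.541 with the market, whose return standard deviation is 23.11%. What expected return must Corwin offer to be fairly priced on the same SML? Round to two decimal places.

8.63%

MRP = (14.16% − 6.93%) / (2.04 − 0.88) = 6.2328%
R_f = 6.93% − 0.88 × 6.2328% = 1.4451%
β_Corwin = ρ·σ_i/σ_m = 0.541 × 49.25 / 23.11 = 1.1529
E(R_Corwin) = R_f + β × MRP = 1.4451% + 1.1529 × 6.2328% = 8.63%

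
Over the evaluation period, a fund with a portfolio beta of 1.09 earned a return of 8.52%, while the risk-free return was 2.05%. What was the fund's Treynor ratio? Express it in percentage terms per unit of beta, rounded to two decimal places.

5.94%

Treynor = (R_P − R_f) / β_P = (8.52% − 2.05%) / 1.0900 = 6.47% / 1.0900 = 5.94%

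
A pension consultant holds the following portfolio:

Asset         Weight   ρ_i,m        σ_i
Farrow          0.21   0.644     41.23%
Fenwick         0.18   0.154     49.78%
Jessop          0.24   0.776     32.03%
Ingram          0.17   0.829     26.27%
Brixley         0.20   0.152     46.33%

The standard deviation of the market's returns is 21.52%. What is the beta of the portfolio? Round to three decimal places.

β_Farrow = 0.644 × 41.23% / 21.52% = 1.2338
β_Fenwick = 0.154 × 49.78% / 21.52% = 0.3562
β_Jessop = 0.776 × 32.03% / 21.52% = 1.1550
β_Ingram = 0.829 × 26.27% / 21.52% = 1.0120
β_Brixley = 0.152 × 46.33% / 21.52% = 0.3272
β_P = Σ w_i β_i = 0.21×1.2338 + 0.18×0.3562 + 0.24×1.1550 + 0.17×1.0120 + 0.20×0.3272 = 0.8379

0.838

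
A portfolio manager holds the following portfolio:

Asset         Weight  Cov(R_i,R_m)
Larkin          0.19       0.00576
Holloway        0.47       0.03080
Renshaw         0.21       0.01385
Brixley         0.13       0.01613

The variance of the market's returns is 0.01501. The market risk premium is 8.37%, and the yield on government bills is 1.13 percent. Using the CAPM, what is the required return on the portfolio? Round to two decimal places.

12.60%

β_Larkin = 0.00576 / 0.01501 = 0.3837
β_Holloway = 0.03080 / 0.01501 = 2.0520
β_Renshaw = 0.01385 / 0.01501 = 0.9227
β_Brixley = 0.01613 / 0.01501 = 1.0746
β_P = Σ w_i β_i = 0.19×0.3837 + 0.47×2.0520 + 0.21×0.9227 + 0.13×1.0746 = 1.3708
E(R_P) = R_f + β_P × MRP = 1.13% + 1.3708 × 8.37% = 12.60%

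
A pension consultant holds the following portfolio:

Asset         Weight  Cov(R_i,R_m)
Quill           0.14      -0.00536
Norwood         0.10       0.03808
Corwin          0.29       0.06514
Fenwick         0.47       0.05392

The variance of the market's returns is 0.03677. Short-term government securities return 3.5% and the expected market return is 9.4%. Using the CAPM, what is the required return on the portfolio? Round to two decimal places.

β_Quill = -0.00536 / 0.03677 = -0.1458
β_Norwood = 0.03808 / 0.03677 = 1.0356
β_Corwin = 0.06514 / 0.03677 = 1.7716
β_Fenwick = 0.05392 / 0.03677 = 1.4664
β_P = Σ w_i β_i = 0.14×-0.1458 + 0.10×1.0356 + 0.29×1.7716 + 0.47×1.4664 = 1.2861
MRP = 9.4% − 3.5% = 5.90%
E(R_P) = R_f + β_P × MRP = 3.5% + 1.2861 × 5.9% = 11.09%

11.09%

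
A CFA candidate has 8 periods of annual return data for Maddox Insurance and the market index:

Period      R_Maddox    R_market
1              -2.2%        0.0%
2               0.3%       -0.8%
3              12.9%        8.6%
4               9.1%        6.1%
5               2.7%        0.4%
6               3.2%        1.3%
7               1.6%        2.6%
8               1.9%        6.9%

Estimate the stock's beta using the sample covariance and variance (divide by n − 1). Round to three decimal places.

1.077

Mean R_i = (-2.2 + 0.3 + 12.9 + 9.1 + 2.7 + 3.2 + 1.6 + 1.9) / 8 = 3.6875%
Mean R_m = (0.0 − 0.8 + 8.6 + 6.1 + 0.4 + 1.3 + 2.6 + 6.9) / 8 = 3.1375%
Σ(R_i − R̄_i)(R_m − R̄_m) = 96.1638  ⇒  Cov = 96.1638 / 7 = 13.7377
Σ(R_m − R̄_m)² = 89.2788  ⇒  Var(R_m) = 89.2788 / 7 = 12.7541
β = Cov / Var(R_m) = 13.7377 / 12.7541 = 1.0771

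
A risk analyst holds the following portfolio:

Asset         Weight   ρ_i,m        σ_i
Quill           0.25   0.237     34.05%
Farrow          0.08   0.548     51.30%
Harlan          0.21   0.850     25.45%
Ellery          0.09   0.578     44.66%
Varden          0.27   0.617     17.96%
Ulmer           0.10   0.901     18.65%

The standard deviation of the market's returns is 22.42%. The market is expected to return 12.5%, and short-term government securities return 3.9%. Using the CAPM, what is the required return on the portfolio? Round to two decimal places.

β_Quill = 0.237 × 34.05% / 22.42% = 0.3599
β_Farrow = 0.548 × 51.30% / 22.42% = 1.2539
β_Harlan = 0.850 × 25.45% / 22.42% = 0.9649
β_Ellery = 0.578 × 44.66% / 22.42% = 1.1514
β_Varden = 0.617 × 17.96% / 22.42% = 0.4943
β_Ulmer = 0.901 × 18.65% / 22.42% = 0.7495
β_P = Σ w_i β_i = 0.25×0.3599 + 0.08×1.2539 + 0.21×0.9649 + 0.09×1.1514 + 0.27×0.4943 + 0.10×0.7495 = 0.7050
MRP = 12.5% − 3.9% = 8.60%
E(R_P) = R_f + β_P × MRP = 3.9% + 0.7050 × 8.6% = 9.96%

9.96%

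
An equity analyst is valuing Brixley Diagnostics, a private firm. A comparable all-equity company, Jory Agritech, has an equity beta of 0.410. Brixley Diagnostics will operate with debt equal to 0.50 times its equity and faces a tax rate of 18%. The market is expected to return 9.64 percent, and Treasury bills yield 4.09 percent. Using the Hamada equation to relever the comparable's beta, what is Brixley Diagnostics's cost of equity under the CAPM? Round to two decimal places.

7.30%

β_L = β_U × [1 + (1 − t)(D/E)] = 0.410 × [1 + (1 − 0.18) × 0.50]
    = 0.410 × [1 + 0.82 × 0.50] = 0.410 × 1.4100 = 0.5781
MRP = 9.64% − 4.09% = 5.55%
E(R) = R_f + β_L × MRP = 4.09% + 0.5781 × 5.55% = 7.30%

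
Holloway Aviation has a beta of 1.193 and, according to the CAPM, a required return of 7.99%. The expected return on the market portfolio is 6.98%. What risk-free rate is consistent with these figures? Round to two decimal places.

E(R) = R_f + β(E(R_m) − R_f) = R_f(1 − β) + β·E(R_m)
7.99% = R_f × (1 − 1.193) + 1.193 × 6.98%
7.99% = R_f × -0.193 + 8.32714%
R_f = (7.99% − 8.32714%) / -0.193 = 1.75%

1.75%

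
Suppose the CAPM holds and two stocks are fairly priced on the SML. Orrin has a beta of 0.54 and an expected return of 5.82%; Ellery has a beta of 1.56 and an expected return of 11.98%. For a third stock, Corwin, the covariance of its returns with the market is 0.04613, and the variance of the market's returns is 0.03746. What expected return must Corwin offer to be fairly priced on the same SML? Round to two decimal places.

MRP = (11.98% − 5.82%) / (1.56 − 0.54) = 6.0392%
R_f = 5.82% − 0.54 × 6.0392% = 2.5588%
β_Corwin = Cov / Var(R_m) = 0.04613 / 0.03746 = 1.2314
E(R_Corwin) = R_f + β × MRP = 2.5588% + 1.2314 × 6.0392% = 10.00%

10.00%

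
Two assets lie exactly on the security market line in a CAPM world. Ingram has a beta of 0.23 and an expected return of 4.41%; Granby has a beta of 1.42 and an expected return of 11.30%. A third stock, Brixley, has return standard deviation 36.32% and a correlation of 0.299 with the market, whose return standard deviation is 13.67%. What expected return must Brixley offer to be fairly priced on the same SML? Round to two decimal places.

7.68%

MRP = (11.30% − 4.41%) / (1.42 − 0.23) = 5.7899%
R_f = 4.41% − 0.23 × 5.7899% = 3.0783%
β_Brixley = ρ·σ_i/σ_m = 0.299 × 36.32 / 13.67 = 0.7944
E(R_Brixley) = R_f + β × MRP = 3.0783% + 0.7944 × 5.7899% = 7.68%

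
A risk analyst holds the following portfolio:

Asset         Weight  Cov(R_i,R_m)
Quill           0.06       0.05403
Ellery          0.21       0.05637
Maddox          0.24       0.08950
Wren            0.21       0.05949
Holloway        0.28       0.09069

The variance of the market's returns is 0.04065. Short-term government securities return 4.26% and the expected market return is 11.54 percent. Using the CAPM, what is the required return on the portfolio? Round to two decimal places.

17.59%

β_Quill = 0.05403 / 0.04065 = 1.3292
β_Ellery = 0.05637 / 0.04065 = 1.3867
β_Maddox = 0.08950 / 0.04065 = 2.2017
β_Wren = 0.05949 / 0.04065 = 1.4635
β_Holloway = 0.09069 / 0.04065 = 2.2310
β_P = Σ w_i β_i = 0.06×1.3292 + 0.21×1.3867 + 0.24×2.2017 + 0.21×1.4635 + 0.28×2.2310 = 1.8314
MRP = 11.54% − 4.26% = 7.28%
E(R_P) = R_f + β_P × MRP = 4.26% + 1.8314 × 7.28% = 17.59%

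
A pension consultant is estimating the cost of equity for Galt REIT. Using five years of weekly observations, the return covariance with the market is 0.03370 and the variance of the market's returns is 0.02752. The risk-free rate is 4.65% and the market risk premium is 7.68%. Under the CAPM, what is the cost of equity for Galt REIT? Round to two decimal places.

14.05%

β = Cov(R_i, R_m) / Var(R_m) = 0.03370 / 0.02752 = 1.2246
E(R) = R_f + β × MRP = 4.65% + 1.2246 × 7.68% = 14.05%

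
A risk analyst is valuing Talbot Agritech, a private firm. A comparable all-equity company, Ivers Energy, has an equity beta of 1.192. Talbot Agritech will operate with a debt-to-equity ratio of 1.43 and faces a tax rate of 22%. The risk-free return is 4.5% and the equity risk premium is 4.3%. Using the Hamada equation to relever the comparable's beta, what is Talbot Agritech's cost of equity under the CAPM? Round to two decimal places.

β_L = β_U × [1 + (1 − t)(D/E)] = 1.192 × [1 + (1 − 0.22) × 1.43]
    = 1.192 × [1 + 0.78 × 1.43] = 1.192 × 2.1154 = 2.5216
E(R) = R_f + β_L × MRP = 4.5% + 2.5216 × 4.3% = 15.34%

15.34%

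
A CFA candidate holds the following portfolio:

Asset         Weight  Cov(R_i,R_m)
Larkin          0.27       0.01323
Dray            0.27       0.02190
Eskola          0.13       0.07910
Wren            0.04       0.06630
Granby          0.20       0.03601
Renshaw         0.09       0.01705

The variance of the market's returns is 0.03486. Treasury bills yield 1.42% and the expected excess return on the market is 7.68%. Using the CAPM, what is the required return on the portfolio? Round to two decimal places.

8.28%

β_Larkin = 0.01323 / 0.03486 = 0.3795
β_Dray = 0.02190 / 0.03486 = 0.6282
β_Eskola = 0.07910 / 0.03486 = 2.2691
β_Wren = 0.06630 / 0.03486 = 1.9019
β_Granby = 0.03601 / 0.03486 = 1.0330
β_Renshaw = 0.01705 / 0.03486 = 0.4891
β_P = Σ w_i β_i = 0.27×0.3795 + 0.27×0.6282 + 0.13×2.2691 + 0.04×1.9019 + 0.20×1.0330 + 0.09×0.4891 = 0.8938
E(R_P) = R_f + β_P × MRP = 1.42% + 0.8938 × 7.68% = 8.28%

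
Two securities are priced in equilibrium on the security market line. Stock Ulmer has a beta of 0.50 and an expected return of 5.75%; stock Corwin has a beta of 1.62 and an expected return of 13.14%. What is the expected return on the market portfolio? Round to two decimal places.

9.05%

Both satisfy E(R) = R_f + β·MRP, so the slope of the SML is
MRP = (13.14% − 5.75%) / (1.62 − 0.50) = 7.39% / 1.12 = 6.5982%
R_f = E(R_Ulmer) − β_Ulmer·MRP = 5.75% − 0.50 × 6.5982% = 2.4509%
E(R_m) = R_f + MRP = 2.4509% + 6.5982% = 9.05%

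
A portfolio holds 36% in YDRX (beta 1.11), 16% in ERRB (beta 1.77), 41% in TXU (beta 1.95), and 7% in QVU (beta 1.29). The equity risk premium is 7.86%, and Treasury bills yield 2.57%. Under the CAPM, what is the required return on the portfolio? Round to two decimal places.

14.93%

β_P = Σ w_i β_i = 0.36×1.11 + 0.16×1.77 + 0.41×1.95 + 0.07×1.29 = 1.5726
E(R_P) = R_f + β_P × MRP = 2.57% + 1.5726 × 7.86% = 14.93%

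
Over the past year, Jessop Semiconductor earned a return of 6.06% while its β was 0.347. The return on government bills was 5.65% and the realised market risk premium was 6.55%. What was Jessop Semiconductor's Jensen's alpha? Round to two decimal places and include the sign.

CAPM benchmark = R_f + β(R_m − R_f) = 5.65% + 0.347 × 6.55% = 7.92285%
α = actual − benchmark = 6.06% − 7.92285% = -1.86%

-1.86%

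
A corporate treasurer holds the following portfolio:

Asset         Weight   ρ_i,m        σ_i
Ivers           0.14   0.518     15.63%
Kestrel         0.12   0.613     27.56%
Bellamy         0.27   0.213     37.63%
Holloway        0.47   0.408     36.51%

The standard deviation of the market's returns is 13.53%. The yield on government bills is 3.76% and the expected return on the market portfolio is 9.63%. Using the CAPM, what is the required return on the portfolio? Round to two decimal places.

9.11%

β_Ivers = 0.518 × 15.63% / 13.53% = 0.5984
β_Kestrel = 0.613 × 27.56% / 13.53% = 1.2487
β_Bellamy = 0.213 × 37.63% / 13.53% = 0.5924
β_Holloway = 0.408 × 36.51% / 13.53% = 1.1010
β_P = Σ w_i β_i = 0.14×0.5984 + 0.12×1.2487 + 0.27×0.5924 + 0.47×1.1010 = 0.9110
MRP = 9.63% − 3.76% = 5.87%
E(R_P) = R_f + β_P × MRP = 3.76% + 0.9110 × 5.87% = 9.11%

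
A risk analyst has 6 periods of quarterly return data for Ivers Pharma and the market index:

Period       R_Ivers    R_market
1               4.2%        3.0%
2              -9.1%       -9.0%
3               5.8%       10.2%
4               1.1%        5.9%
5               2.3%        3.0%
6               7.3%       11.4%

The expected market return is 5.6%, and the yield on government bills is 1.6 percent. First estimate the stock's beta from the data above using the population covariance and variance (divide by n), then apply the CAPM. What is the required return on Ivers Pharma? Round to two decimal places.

4.63%

Mean R_i = (4.2 − 9.1 + 5.8 + 1.1 + 2.3 + 7.3) / 6 = 1.9333%
Mean R_m = (3.0 − 9.0 + 10.2 + 5.9 + 3.0 + 11.4) / 6 = 4.0833%
Σ(R_i − R̄_i)(R_m − R̄_m) = 202.9033  ⇒  Cov = 202.9033 / 6 = 33.8172
Σ(R_m − R̄_m)² = 267.7683  ⇒  Var(R_m) = 267.7683 / 6 = 44.6281
β = Cov / Var(R_m) = 33.8172 / 44.6281 = 0.7578
MRP = 5.6% − 1.6% = 4.00%
E(R) = R_f + β × MRP = 1.6% + 0.7578 × 4.0% = 4.63%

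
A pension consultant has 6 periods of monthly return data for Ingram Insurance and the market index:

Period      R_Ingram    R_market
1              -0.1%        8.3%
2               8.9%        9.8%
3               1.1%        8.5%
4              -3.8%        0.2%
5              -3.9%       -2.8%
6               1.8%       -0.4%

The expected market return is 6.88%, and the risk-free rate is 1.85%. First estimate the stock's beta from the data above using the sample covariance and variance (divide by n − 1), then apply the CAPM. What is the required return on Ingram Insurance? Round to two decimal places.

Mean R_i = (-0.1 + 8.9 + 1.1 − 3.8 − 3.9 + 1.8) / 6 = 0.6667%
Mean R_m = (8.3 + 9.8 + 8.5 + 0.2 − 2.8 − 0.4) / 6 = 3.9333%
Σ(R_i − R̄_i)(R_m − R̄_m) = 89.4467  ⇒  Cov = 89.4467 / 5 = 17.8893
Σ(R_m − R̄_m)² = 152.3933  ⇒  Var(R_m) = 152.3933 / 5 = 30.4787
β = Cov / Var(R_m) = 17.8893 / 30.4787 = 0.5869
MRP = 6.88% − 1.85% = 5.03%
E(R) = R_f + β × MRP = 1.85% + 0.5869 × 5.03% = 4.80%

4.80%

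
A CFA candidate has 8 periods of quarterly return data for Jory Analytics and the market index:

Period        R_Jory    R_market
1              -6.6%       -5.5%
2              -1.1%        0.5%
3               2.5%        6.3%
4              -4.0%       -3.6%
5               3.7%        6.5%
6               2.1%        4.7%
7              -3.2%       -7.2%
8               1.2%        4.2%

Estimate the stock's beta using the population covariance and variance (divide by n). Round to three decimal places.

0.620

Mean R_i = (-6.6 − 1.1 + 2.5 − 4.0 + 3.7 + 2.1 − 3.2 + 1.2) / 8 = -0.6750%
Mean R_m = (-5.5 + 0.5 + 6.3 − 3.6 + 6.5 + 4.7 − 7.2 + 4.2) / 8 = 0.7375%
Σ(R_i − R̄_i)(R_m − R̄_m) = 131.8825  ⇒  Cov = 131.8825 / 8 = 16.4853
Σ(R_m − R̄_m)² = 212.6188  ⇒  Var(R_m) = 212.6188 / 8 = 26.5774
β = Cov / Var(R_m) = 16.4853 / 26.5774 = 0.6203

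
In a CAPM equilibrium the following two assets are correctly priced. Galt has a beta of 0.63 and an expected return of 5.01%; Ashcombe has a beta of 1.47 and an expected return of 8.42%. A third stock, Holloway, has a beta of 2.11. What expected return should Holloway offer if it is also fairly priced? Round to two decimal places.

11.02%

MRP (SML slope) = (8.42% − 5.01%) / (1.47 − 0.63) = 3.41% / 0.84 = 4.0595%
R_f (intercept) = 5.01% − 0.63 × 4.0595% = 2.4525%
E(R_Holloway) = R_f + β × MRP = 2.4525% + 2.11 × 4.0595% = 11.02%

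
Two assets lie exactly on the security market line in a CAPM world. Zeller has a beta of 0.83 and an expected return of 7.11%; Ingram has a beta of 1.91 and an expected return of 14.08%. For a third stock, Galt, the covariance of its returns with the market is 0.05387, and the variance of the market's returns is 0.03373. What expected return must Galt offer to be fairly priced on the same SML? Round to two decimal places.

12.06%

MRP = (14.08% − 7.11%) / (1.91 − 0.83) = 6.4537%
R_f = 7.11% − 0.83 × 6.4537% = 1.7534%
β_Galt = Cov / Var(R_m) = 0.05387 / 0.03373 = 1.5971
E(R_Galt) = R_f + β × MRP = 1.7534% + 1.5971 × 6.4537% = 12.06%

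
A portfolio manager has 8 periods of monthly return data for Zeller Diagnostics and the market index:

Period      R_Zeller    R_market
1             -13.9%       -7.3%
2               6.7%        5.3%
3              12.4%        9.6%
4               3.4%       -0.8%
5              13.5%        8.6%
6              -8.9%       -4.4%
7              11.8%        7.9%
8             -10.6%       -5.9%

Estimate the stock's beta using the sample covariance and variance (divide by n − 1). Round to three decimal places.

Mean R_i = (-13.9 + 6.7 + 12.4 + 3.4 + 13.5 − 8.9 + 11.8 − 10.6) / 8 = 1.8000%
Mean R_m = (-7.3 + 5.3 + 9.6 − 0.8 + 8.6 − 4.4 + 7.9 − 5.9) / 8 = 1.6250%
Σ(R_i − R̄_i)(R_m − R̄_m) = 540.9200  ⇒  Cov = 540.9200 / 7 = 77.2743
Σ(R_m − R̄_m)² = 343.5950  ⇒  Var(R_m) = 343.5950 / 7 = 49.0850
β = Cov / Var(R_m) = 77.2743 / 49.0850 = 1.5743

1.574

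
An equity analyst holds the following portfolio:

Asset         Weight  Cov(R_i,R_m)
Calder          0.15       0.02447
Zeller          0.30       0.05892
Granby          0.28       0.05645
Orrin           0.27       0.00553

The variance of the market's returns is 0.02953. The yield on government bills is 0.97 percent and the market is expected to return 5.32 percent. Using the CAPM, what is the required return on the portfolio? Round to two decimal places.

β_Calder = 0.02447 / 0.02953 = 0.8286
β_Zeller = 0.05892 / 0.02953 = 1.9953
β_Granby = 0.05645 / 0.02953 = 1.9116
β_Orrin = 0.00553 / 0.02953 = 0.1873
β_P = Σ w_i β_i = 0.15×0.8286 + 0.30×1.9953 + 0.28×1.9116 + 0.27×0.1873 = 1.3087
MRP = 5.32% − 0.97% = 4.35%
E(R_P) = R_f + β_P × MRP = 0.97% + 1.3087 × 4.35% = 6.66%

6.66%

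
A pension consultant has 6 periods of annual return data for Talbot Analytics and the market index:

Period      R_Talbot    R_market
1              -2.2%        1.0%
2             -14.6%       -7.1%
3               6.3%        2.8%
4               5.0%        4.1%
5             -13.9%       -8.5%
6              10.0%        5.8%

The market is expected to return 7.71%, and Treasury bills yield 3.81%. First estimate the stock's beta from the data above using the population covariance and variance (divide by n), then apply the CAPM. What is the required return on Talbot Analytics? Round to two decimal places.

10.54%

Mean R_i = (-2.2 − 14.6 + 6.3 + 5.0 − 13.9 + 10.0) / 6 = -1.5667%
Mean R_m = (1.0 − 7.1 + 2.8 + 4.1 − 8.5 + 5.8) / 6 = -0.3167%
Σ(R_i − R̄_i)(R_m − R̄_m) = 312.7733  ⇒  Cov = 312.7733 / 6 = 52.1289
Σ(R_m − R̄_m)² = 181.3483  ⇒  Var(R_m) = 181.3483 / 6 = 30.2247
β = Cov / Var(R_m) = 52.1289 / 30.2247 = 1.7247
MRP = 7.71% − 3.81% = 3.90%
E(R) = R_f + β × MRP = 3.81% + 1.7247 × 3.90% = 10.54%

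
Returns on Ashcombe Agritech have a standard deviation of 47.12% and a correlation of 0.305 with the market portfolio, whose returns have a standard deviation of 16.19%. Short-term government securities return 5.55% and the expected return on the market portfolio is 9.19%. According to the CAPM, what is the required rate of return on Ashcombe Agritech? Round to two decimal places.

8.78%

β = ρ × σ_i / σ_m = 0.305 × 47.12% / 16.19% = 0.8877
MRP = 9.19% − 5.55% = 3.64%
E(R) = 5.55% + 0.8877 × 3.64% = 8.78%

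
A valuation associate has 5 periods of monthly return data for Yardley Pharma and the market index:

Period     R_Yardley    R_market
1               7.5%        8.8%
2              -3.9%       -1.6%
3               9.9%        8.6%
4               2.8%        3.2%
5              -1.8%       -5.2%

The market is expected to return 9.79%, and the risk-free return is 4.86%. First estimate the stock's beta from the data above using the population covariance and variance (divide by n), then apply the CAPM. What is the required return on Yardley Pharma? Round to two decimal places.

9.23%

Mean R_i = (7.5 − 3.9 + 9.9 + 2.8 − 1.8) / 5 = 2.9000%
Mean R_m = (8.8 − 1.6 + 8.6 + 3.2 − 5.2) / 5 = 2.7600%
Σ(R_i − R̄_i)(R_m − R̄_m) = 135.6800  ⇒  Cov = 135.6800 / 5 = 27.1360
Σ(R_m − R̄_m)² = 153.1520  ⇒  Var(R_m) = 153.1520 / 5 = 30.6304
β = Cov / Var(R_m) = 27.1360 / 30.6304 = 0.8859
MRP = 9.79% − 4.86% = 4.93%
E(R) = R_f + β × MRP = 4.86% + 0.8859 × 4.93% = 9.23%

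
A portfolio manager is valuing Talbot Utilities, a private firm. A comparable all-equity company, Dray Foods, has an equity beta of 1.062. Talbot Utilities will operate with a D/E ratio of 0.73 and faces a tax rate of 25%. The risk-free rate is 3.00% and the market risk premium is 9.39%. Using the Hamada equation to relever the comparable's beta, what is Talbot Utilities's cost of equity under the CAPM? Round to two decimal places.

β_L = β_U × [1 + (1 − t)(D/E)] = 1.062 × [1 + (1 − 0.25) × 0.73]
    = 1.062 × [1 + 0.75 × 0.73] = 1.062 × 1.5475 = 1.6434
E(R) = R_f + β_L × MRP = 3.00% + 1.6434 × 9.39% = 18.43%

18.43%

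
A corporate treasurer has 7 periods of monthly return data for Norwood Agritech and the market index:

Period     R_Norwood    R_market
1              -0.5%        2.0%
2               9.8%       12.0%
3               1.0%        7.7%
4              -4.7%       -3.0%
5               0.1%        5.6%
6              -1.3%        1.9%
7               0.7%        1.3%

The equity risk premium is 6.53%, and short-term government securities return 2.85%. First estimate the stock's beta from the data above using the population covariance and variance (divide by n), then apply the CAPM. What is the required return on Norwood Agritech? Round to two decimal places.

8.14%

Mean R_i = (-0.5 + 9.8 + 1.0 − 4.7 + 0.1 − 1.3 + 0.7) / 7 = 0.7286%
Mean R_m = (2.0 + 12.0 + 7.7 − 3.0 + 5.6 + 1.9 + 1.3) / 7 = 3.9286%
Σ(R_i − R̄_i)(R_m − R̄_m) = 117.3643  ⇒  Cov = 117.3643 / 7 = 16.7663
Σ(R_m − R̄_m)² = 144.9143  ⇒  Var(R_m) = 144.9143 / 7 = 20.7020
β = Cov / Var(R_m) = 16.7663 / 20.7020 = 0.8099
E(R) = R_f + β × MRP = 2.85% + 0.8099 × 6.53% = 8.14%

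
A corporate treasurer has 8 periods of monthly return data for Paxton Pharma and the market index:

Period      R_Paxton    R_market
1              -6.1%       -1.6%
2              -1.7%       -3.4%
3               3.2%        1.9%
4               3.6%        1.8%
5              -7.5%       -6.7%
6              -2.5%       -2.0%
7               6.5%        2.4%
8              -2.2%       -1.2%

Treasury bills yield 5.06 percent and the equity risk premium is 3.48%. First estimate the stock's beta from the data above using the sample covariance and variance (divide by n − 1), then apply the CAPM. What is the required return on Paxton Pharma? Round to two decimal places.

9.93%

Mean R_i = (-6.1 − 1.7 + 3.2 + 3.6 − 7.5 − 2.5 + 6.5 − 2.2) / 8 = -0.8375%
Mean R_m = (-1.6 − 3.4 + 1.9 + 1.8 − 6.7 − 2.0 + 2.4 − 1.2) / 8 = -1.1000%
Σ(R_i − R̄_i)(R_m − R̄_m) = 94.2200  ⇒  Cov = 94.2200 / 7 = 13.4600
Σ(R_m − R̄_m)² = 67.3800  ⇒  Var(R_m) = 67.3800 / 7 = 9.6257
β = Cov / Var(R_m) = 13.4600 / 9.6257 = 1.3983
E(R) = R_f + β × MRP = 5.06% + 1.3983 × 3.48% = 9.93%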